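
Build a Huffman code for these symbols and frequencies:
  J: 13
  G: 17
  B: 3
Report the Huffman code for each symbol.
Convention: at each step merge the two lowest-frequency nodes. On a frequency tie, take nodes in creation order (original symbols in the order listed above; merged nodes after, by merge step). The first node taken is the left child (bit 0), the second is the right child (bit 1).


Huffman tree construction:
Step 1: Merge B(3) + J(13) = 16
Step 2: Merge (B+J)(16) + G(17) = 33
Read each symbol's code off the tree from the root (left child = 0, right child = 1).

Codes:
  J: 01 (length 2)
  G: 1 (length 1)
  B: 00 (length 2)
Average code length: 49/33 = 1.4848 bits/symbol


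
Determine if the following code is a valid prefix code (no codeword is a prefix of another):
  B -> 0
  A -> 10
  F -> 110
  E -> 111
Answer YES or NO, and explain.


Checking each pair (does one codeword prefix another?):
  B='0' vs A='10': no prefix
  B='0' vs F='110': no prefix
  B='0' vs E='111': no prefix
  A='10' vs B='0': no prefix
  A='10' vs F='110': no prefix
  A='10' vs E='111': no prefix
  F='110' vs B='0': no prefix
  F='110' vs A='10': no prefix
  F='110' vs E='111': no prefix
  E='111' vs B='0': no prefix
  E='111' vs A='10': no prefix
  E='111' vs F='110': no prefix
No violation found over all pairs.

YES -- this is a valid prefix code. No codeword is a prefix of any other codeword.


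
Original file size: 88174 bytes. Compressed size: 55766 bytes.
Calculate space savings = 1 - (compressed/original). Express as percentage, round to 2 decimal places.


ratio = compressed/original = 55766/88174 = 0.632454
savings = 1 - ratio = 1 - 0.632454 = 0.367546
as a percentage: 0.367546 * 100 = 36.75%

Space savings = 1 - 55766/88174 = 36.75%


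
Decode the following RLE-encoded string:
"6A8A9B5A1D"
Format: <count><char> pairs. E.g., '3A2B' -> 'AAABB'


Expanding each <count><char> pair:
  6A -> 'AAAAAA'
  8A -> 'AAAAAAAA'
  9B -> 'BBBBBBBBB'
  5A -> 'AAAAA'
  1D -> 'D'

Decoded = AAAAAAAAAAAAAABBBBBBBBBAAAAAD


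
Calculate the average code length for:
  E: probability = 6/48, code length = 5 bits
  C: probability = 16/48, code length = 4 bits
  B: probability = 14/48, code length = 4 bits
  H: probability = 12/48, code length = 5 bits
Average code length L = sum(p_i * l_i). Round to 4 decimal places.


Weighted contributions p_i * l_i:
  E: (6/48) * 5 = 30/48
  C: (16/48) * 4 = 64/48
  B: (14/48) * 4 = 56/48
  H: (12/48) * 5 = 60/48
Sum = (30 + 64 + 56 + 60)/48 = 210/48

L = 210/48 = 4.3750 bits/symbol


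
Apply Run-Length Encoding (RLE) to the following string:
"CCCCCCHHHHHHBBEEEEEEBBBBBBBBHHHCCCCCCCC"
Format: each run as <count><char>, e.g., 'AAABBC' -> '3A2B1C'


Scanning runs left to right:
  i=0: run of 'C' x 6 -> '6C'
  i=6: run of 'H' x 6 -> '6H'
  i=12: run of 'B' x 2 -> '2B'
  i=14: run of 'E' x 6 -> '6E'
  i=20: run of 'B' x 8 -> '8B'
  i=28: run of 'H' x 3 -> '3H'
  i=31: run of 'C' x 8 -> '8C'

RLE = 6C6H2B6E8B3H8C


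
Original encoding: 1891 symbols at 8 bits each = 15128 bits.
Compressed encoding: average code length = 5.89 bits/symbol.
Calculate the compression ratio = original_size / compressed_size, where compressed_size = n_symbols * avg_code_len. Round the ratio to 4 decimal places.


original_size = n_symbols * orig_bits = 1891 * 8 = 15128 bits
compressed_size = n_symbols * avg_code_len = 1891 * 5.89 = 11137.99 bits
ratio = original_size / compressed_size = 15128 / 11137.99 = 1.3582

Compression ratio = 1.3582


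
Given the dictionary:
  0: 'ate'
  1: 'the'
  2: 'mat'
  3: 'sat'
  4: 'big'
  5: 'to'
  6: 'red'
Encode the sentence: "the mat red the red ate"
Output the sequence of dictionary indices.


Look up each word in the dictionary:
  'the' -> 1
  'mat' -> 2
  'red' -> 6
  'the' -> 1
  'red' -> 6
  'ate' -> 0

Encoded: [1, 2, 6, 1, 6, 0]


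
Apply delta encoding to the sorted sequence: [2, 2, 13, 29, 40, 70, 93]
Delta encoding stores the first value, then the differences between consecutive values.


First value: 2
Deltas:
  2 - 2 = 0
  13 - 2 = 11
  29 - 13 = 16
  40 - 29 = 11
  70 - 40 = 30
  93 - 70 = 23


Delta encoded: [2, 0, 11, 16, 11, 30, 23]


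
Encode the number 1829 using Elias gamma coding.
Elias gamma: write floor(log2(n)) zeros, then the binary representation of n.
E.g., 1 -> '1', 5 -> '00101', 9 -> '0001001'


num_bits = floor(log2(1829)) + 1 = 11
leading_zeros = num_bits - 1 = 10
binary(1829) = 11100100101

Elias gamma(1829) = '0000000000' + '11100100101' = 000000000011100100101 (21 bits)


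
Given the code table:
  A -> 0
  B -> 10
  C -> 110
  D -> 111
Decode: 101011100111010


Decoding:
10 -> B
10 -> B
111 -> D
0 -> A
0 -> A
111 -> D
0 -> A
10 -> B


Result: BBDAADAB


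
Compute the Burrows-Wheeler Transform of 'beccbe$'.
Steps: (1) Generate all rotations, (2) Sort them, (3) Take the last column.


Rotations (sorted):
  0: $beccbe -> last char: e
  1: be$becc -> last char: c
  2: beccbe$ -> last char: $
  3: cbe$bec -> last char: c
  4: ccbe$be -> last char: e
  5: e$beccb -> last char: b
  6: eccbe$b -> last char: b


BWT = ec$cebb


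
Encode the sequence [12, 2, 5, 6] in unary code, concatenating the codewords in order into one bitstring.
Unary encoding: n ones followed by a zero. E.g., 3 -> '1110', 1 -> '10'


Encode each number as n ones followed by a terminating 0:
  12 -> 1111111111110 (13 bits)
  2 -> 110 (3 bits)
  5 -> 111110 (6 bits)
  6 -> 1111110 (7 bits)
Total length = 13 + 3 + 6 + 7 = 29 bits.

Unary([12, 2, 5, 6]) = 11111111111101101111101111110 (29 bits)


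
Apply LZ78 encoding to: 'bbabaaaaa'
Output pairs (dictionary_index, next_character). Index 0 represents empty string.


LZ78 encoding steps:
Dictionary: {0: ''}
Step 1: w='' (idx 0), next='b' -> output (0, 'b'), add 'b' as idx 1
Step 2: w='b' (idx 1), next='a' -> output (1, 'a'), add 'ba' as idx 2
Step 3: w='ba' (idx 2), next='a' -> output (2, 'a'), add 'baa' as idx 3
Step 4: w='' (idx 0), next='a' -> output (0, 'a'), add 'a' as idx 4
Step 5: w='a' (idx 4), next='a' -> output (4, 'a'), add 'aa' as idx 5


Encoded: [(0, 'b'), (1, 'a'), (2, 'a'), (0, 'a'), (4, 'a')]


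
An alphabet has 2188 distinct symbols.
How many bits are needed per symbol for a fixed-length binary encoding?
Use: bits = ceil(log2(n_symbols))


log2(2188) = 11.0954
Bracket: 2^11 = 2048 < 2188 <= 2^12 = 4096
So ceil(log2(2188)) = 12

bits = ceil(log2(2188)) = ceil(11.0954) = 12 bits


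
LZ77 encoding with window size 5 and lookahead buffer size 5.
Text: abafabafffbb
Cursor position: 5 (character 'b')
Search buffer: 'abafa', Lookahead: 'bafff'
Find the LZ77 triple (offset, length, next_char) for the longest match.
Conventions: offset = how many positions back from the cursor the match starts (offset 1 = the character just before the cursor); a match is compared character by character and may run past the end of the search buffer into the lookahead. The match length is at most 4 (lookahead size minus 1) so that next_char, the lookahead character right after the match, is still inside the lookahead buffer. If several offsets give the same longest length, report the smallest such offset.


Try each offset into the search buffer:
  offset=1 (pos 4, char 'a'): match length 0
  offset=2 (pos 3, char 'f'): match length 0
  offset=3 (pos 2, char 'a'): match length 0
  offset=4 (pos 1, char 'b'): match length 3
  offset=5 (pos 0, char 'a'): match length 0
Longest match has length 3 at offset 4.
next_char = character at position 5 + 3 = 8 -> 'f'

Best match: offset=4, length=3 (matching 'baf' starting at position 1)
LZ77 triple: (4, 3, 'f')


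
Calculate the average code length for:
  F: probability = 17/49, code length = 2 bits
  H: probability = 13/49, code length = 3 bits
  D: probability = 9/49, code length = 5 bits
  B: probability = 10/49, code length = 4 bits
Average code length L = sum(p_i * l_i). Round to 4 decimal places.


Weighted contributions p_i * l_i:
  F: (17/49) * 2 = 34/49
  H: (13/49) * 3 = 39/49
  D: (9/49) * 5 = 45/49
  B: (10/49) * 4 = 40/49
Sum = (34 + 39 + 45 + 40)/49 = 158/49

L = 158/49 = 3.2245 bits/symbol


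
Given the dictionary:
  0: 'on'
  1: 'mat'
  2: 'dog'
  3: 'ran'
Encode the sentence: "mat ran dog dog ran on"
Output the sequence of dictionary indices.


Look up each word in the dictionary:
  'mat' -> 1
  'ran' -> 3
  'dog' -> 2
  'dog' -> 2
  'ran' -> 3
  'on' -> 0

Encoded: [1, 3, 2, 2, 3, 0]


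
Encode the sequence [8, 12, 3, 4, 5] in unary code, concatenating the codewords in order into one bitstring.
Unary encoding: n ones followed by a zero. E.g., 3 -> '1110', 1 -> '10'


Encode each number as n ones followed by a terminating 0:
  8 -> 111111110 (9 bits)
  12 -> 1111111111110 (13 bits)
  3 -> 1110 (4 bits)
  4 -> 11110 (5 bits)
  5 -> 111110 (6 bits)
Total length = 9 + 13 + 4 + 5 + 6 = 37 bits.

Unary([8, 12, 3, 4, 5]) = 1111111101111111111110111011110111110 (37 bits)


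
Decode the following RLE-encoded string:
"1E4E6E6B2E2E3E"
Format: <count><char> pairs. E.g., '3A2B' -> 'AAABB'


Expanding each <count><char> pair:
  1E -> 'E'
  4E -> 'EEEE'
  6E -> 'EEEEEE'
  6B -> 'BBBBBB'
  2E -> 'EE'
  2E -> 'EE'
  3E -> 'EEE'

Decoded = EEEEEEEEEEEBBBBBBEEEEEEE


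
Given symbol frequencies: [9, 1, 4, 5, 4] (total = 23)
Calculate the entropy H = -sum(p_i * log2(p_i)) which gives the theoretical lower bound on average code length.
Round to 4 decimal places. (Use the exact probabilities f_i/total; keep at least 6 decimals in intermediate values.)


Per-symbol terms -p_i * log2(p_i) with p_i = f_i/23:
  p = 9/23 = 0.391304: log2(p) = -1.353637, -p*log2(p) = 0.529684
  p = 1/23 = 0.043478: log2(p) = -4.523562, -p*log2(p) = 0.196677
  p = 4/23 = 0.173913: log2(p) = -2.523562, -p*log2(p) = 0.438880
  p = 5/23 = 0.217391: log2(p) = -2.201634, -p*log2(p) = 0.478616
  p = 4/23 = 0.173913: log2(p) = -2.523562, -p*log2(p) = 0.438880
H = 0.529684 + 0.196677 + 0.438880 + 0.478616 + 0.438880 = 2.082737

H = 2.0827 bits/symbol


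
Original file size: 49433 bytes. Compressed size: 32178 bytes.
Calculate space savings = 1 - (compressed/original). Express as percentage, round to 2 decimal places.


ratio = compressed/original = 32178/49433 = 0.650942
savings = 1 - ratio = 1 - 0.650942 = 0.349058
as a percentage: 0.349058 * 100 = 34.91%

Space savings = 1 - 32178/49433 = 34.91%


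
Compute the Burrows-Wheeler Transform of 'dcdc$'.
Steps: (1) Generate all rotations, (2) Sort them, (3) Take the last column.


Rotations (sorted):
  0: $dcdc -> last char: c
  1: c$dcd -> last char: d
  2: cdc$d -> last char: d
  3: dc$dc -> last char: c
  4: dcdc$ -> last char: $


BWT = cddc$


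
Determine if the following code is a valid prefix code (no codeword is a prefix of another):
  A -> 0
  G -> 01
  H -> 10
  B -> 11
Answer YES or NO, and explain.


Checking each pair (does one codeword prefix another?):
  A='0' vs G='01': prefix -- VIOLATION

NO -- this is NOT a valid prefix code. A (0) is a prefix of G (01).


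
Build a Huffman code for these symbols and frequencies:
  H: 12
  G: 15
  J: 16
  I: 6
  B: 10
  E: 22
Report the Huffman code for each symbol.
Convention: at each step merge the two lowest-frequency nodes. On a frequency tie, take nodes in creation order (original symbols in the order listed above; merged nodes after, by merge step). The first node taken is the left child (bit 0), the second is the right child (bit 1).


Huffman tree construction:
Step 1: Merge I(6) + B(10) = 16
Step 2: Merge H(12) + G(15) = 27
Step 3: Merge J(16) + (I+B)(16) = 32
Step 4: Merge E(22) + (H+G)(27) = 49
Step 5: Merge (J+(I+B))(32) + (E+(H+G))(49) = 81
Read each symbol's code off the tree from the root (left child = 0, right child = 1).

Codes:
  H: 110 (length 3)
  G: 111 (length 3)
  J: 00 (length 2)
  I: 010 (length 3)
  B: 011 (length 3)
  E: 10 (length 2)
Average code length: 205/81 = 2.5309 bits/symbol


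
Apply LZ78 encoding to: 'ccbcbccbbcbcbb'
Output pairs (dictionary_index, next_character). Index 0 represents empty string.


LZ78 encoding steps:
Dictionary: {0: ''}
Step 1: w='' (idx 0), next='c' -> output (0, 'c'), add 'c' as idx 1
Step 2: w='c' (idx 1), next='b' -> output (1, 'b'), add 'cb' as idx 2
Step 3: w='cb' (idx 2), next='c' -> output (2, 'c'), add 'cbc' as idx 3
Step 4: w='cb' (idx 2), next='b' -> output (2, 'b'), add 'cbb' as idx 4
Step 5: w='cbc' (idx 3), next='b' -> output (3, 'b'), add 'cbcb' as idx 5
Step 6: w='' (idx 0), next='b' -> output (0, 'b'), add 'b' as idx 6


Encoded: [(0, 'c'), (1, 'b'), (2, 'c'), (2, 'b'), (3, 'b'), (0, 'b')]


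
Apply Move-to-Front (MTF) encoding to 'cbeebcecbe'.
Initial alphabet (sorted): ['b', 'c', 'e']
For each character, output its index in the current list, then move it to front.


MTF encoding:
'c': index 1 in ['b', 'c', 'e'] -> ['c', 'b', 'e']
'b': index 1 in ['c', 'b', 'e'] -> ['b', 'c', 'e']
'e': index 2 in ['b', 'c', 'e'] -> ['e', 'b', 'c']
'e': index 0 in ['e', 'b', 'c'] -> ['e', 'b', 'c']
'b': index 1 in ['e', 'b', 'c'] -> ['b', 'e', 'c']
'c': index 2 in ['b', 'e', 'c'] -> ['c', 'b', 'e']
'e': index 2 in ['c', 'b', 'e'] -> ['e', 'c', 'b']
'c': index 1 in ['e', 'c', 'b'] -> ['c', 'e', 'b']
'b': index 2 in ['c', 'e', 'b'] -> ['b', 'c', 'e']
'e': index 2 in ['b', 'c', 'e'] -> ['e', 'b', 'c']


Output: [1, 1, 2, 0, 1, 2, 2, 1, 2, 2]


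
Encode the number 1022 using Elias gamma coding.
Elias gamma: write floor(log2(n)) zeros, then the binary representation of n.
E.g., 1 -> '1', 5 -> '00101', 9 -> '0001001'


num_bits = floor(log2(1022)) + 1 = 10
leading_zeros = num_bits - 1 = 9
binary(1022) = 1111111110

Elias gamma(1022) = '000000000' + '1111111110' = 0000000001111111110 (19 bits)


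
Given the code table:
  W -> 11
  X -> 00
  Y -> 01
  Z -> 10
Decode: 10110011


Decoding:
10 -> Z
11 -> W
00 -> X
11 -> W


Result: ZWXW


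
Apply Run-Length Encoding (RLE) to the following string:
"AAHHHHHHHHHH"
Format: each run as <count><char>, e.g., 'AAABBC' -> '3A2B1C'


Scanning runs left to right:
  i=0: run of 'A' x 2 -> '2A'
  i=2: run of 'H' x 10 -> '10H'

RLE = 2A10H


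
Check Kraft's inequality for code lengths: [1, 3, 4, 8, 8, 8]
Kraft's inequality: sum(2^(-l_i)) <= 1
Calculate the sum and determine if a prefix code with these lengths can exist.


Sum = 2^(-1) + 2^(-3) + 2^(-4) + 2^(-8) + 2^(-8) + 2^(-8)
    = 0.5 + 0.125 + 0.0625 + 0.00390625 + 0.00390625 + 0.00390625
    = 179/256 = 0.69921875
Since 0.69921875 <= 1, Kraft's inequality IS satisfied.
A prefix code with these lengths CAN exist.

Kraft sum = 0.69921875. Satisfied.


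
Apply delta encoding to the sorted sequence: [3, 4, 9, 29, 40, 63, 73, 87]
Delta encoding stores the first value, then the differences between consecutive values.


First value: 3
Deltas:
  4 - 3 = 1
  9 - 4 = 5
  29 - 9 = 20
  40 - 29 = 11
  63 - 40 = 23
  73 - 63 = 10
  87 - 73 = 14


Delta encoded: [3, 1, 5, 20, 11, 23, 10, 14]


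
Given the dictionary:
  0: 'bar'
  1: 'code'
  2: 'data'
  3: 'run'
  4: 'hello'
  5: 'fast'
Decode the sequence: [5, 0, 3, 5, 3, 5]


Look up each index in the dictionary:
  5 -> 'fast'
  0 -> 'bar'
  3 -> 'run'
  5 -> 'fast'
  3 -> 'run'
  5 -> 'fast'

Decoded: "fast bar run fast run fast"


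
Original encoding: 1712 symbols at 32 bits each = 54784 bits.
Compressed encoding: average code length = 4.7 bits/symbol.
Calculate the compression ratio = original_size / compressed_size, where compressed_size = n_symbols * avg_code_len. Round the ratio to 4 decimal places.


original_size = n_symbols * orig_bits = 1712 * 32 = 54784 bits
compressed_size = n_symbols * avg_code_len = 1712 * 4.7 = 8046.4 bits
ratio = original_size / compressed_size = 54784 / 8046.4 = 6.8085

Compression ratio = 6.8085


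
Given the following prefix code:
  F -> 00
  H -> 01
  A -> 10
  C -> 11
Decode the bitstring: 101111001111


Decoding step by step:
Bits 10 -> A
Bits 11 -> C
Bits 11 -> C
Bits 00 -> F
Bits 11 -> C
Bits 11 -> C


Decoded message: ACCFCC


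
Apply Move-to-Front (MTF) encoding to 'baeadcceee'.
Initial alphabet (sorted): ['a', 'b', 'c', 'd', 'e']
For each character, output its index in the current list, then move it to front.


MTF encoding:
'b': index 1 in ['a', 'b', 'c', 'd', 'e'] -> ['b', 'a', 'c', 'd', 'e']
'a': index 1 in ['b', 'a', 'c', 'd', 'e'] -> ['a', 'b', 'c', 'd', 'e']
'e': index 4 in ['a', 'b', 'c', 'd', 'e'] -> ['e', 'a', 'b', 'c', 'd']
'a': index 1 in ['e', 'a', 'b', 'c', 'd'] -> ['a', 'e', 'b', 'c', 'd']
'd': index 4 in ['a', 'e', 'b', 'c', 'd'] -> ['d', 'a', 'e', 'b', 'c']
'c': index 4 in ['d', 'a', 'e', 'b', 'c'] -> ['c', 'd', 'a', 'e', 'b']
'c': index 0 in ['c', 'd', 'a', 'e', 'b'] -> ['c', 'd', 'a', 'e', 'b']
'e': index 3 in ['c', 'd', 'a', 'e', 'b'] -> ['e', 'c', 'd', 'a', 'b']
'e': index 0 in ['e', 'c', 'd', 'a', 'b'] -> ['e', 'c', 'd', 'a', 'b']
'e': index 0 in ['e', 'c', 'd', 'a', 'b'] -> ['e', 'c', 'd', 'a', 'b']


Output: [1, 1, 4, 1, 4, 4, 0, 3, 0, 0]


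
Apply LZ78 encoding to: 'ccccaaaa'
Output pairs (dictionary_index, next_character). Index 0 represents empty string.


LZ78 encoding steps:
Dictionary: {0: ''}
Step 1: w='' (idx 0), next='c' -> output (0, 'c'), add 'c' as idx 1
Step 2: w='c' (idx 1), next='c' -> output (1, 'c'), add 'cc' as idx 2
Step 3: w='c' (idx 1), next='a' -> output (1, 'a'), add 'ca' as idx 3
Step 4: w='' (idx 0), next='a' -> output (0, 'a'), add 'a' as idx 4
Step 5: w='a' (idx 4), next='a' -> output (4, 'a'), add 'aa' as idx 5


Encoded: [(0, 'c'), (1, 'c'), (1, 'a'), (0, 'a'), (4, 'a')]


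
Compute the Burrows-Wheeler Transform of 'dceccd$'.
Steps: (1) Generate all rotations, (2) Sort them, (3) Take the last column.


Rotations (sorted):
  0: $dceccd -> last char: d
  1: ccd$dce -> last char: e
  2: cd$dcec -> last char: c
  3: ceccd$d -> last char: d
  4: d$dcecc -> last char: c
  5: dceccd$ -> last char: $
  6: eccd$dc -> last char: c


BWT = decdc$c


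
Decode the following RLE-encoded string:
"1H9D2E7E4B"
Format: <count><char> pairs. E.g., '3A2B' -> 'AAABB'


Expanding each <count><char> pair:
  1H -> 'H'
  9D -> 'DDDDDDDDD'
  2E -> 'EE'
  7E -> 'EEEEEEE'
  4B -> 'BBBB'

Decoded = HDDDDDDDDDEEEEEEEEEBBBB


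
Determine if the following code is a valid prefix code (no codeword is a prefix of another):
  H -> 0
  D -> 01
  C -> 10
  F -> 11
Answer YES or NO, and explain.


Checking each pair (does one codeword prefix another?):
  H='0' vs D='01': prefix -- VIOLATION

NO -- this is NOT a valid prefix code. H (0) is a prefix of D (01).


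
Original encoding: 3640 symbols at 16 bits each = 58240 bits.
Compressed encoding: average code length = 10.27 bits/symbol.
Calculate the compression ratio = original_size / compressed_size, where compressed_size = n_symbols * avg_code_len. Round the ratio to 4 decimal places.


original_size = n_symbols * orig_bits = 3640 * 16 = 58240 bits
compressed_size = n_symbols * avg_code_len = 3640 * 10.27 = 37382.8 bits
ratio = original_size / compressed_size = 58240 / 37382.8 = 1.5579

Compression ratio = 1.5579


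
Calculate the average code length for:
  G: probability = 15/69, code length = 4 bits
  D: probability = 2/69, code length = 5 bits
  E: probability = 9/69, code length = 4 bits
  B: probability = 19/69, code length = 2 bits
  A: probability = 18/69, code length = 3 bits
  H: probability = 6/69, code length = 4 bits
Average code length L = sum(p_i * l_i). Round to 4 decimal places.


Weighted contributions p_i * l_i:
  G: (15/69) * 4 = 60/69
  D: (2/69) * 5 = 10/69
  E: (9/69) * 4 = 36/69
  B: (19/69) * 2 = 38/69
  A: (18/69) * 3 = 54/69
  H: (6/69) * 4 = 24/69
Sum = (60 + 10 + 36 + 38 + 54 + 24)/69 = 222/69

L = 222/69 = 3.2174 bits/symbol


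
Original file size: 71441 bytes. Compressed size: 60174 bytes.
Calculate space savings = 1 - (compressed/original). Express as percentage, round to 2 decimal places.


ratio = compressed/original = 60174/71441 = 0.842289
savings = 1 - ratio = 1 - 0.842289 = 0.157711
as a percentage: 0.157711 * 100 = 15.77%

Space savings = 1 - 60174/71441 = 15.77%


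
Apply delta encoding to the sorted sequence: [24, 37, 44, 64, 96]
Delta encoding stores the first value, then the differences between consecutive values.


First value: 24
Deltas:
  37 - 24 = 13
  44 - 37 = 7
  64 - 44 = 20
  96 - 64 = 32


Delta encoded: [24, 13, 7, 20, 32]


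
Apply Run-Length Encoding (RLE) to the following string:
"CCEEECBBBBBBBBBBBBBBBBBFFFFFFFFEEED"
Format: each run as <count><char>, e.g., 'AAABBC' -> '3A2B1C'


Scanning runs left to right:
  i=0: run of 'C' x 2 -> '2C'
  i=2: run of 'E' x 3 -> '3E'
  i=5: run of 'C' x 1 -> '1C'
  i=6: run of 'B' x 17 -> '17B'
  i=23: run of 'F' x 8 -> '8F'
  i=31: run of 'E' x 3 -> '3E'
  i=34: run of 'D' x 1 -> '1D'

RLE = 2C3E1C17B8F3E1D


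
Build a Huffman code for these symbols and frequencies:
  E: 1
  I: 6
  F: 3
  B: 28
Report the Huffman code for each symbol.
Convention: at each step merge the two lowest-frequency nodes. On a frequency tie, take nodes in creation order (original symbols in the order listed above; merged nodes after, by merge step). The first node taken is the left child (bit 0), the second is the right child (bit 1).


Huffman tree construction:
Step 1: Merge E(1) + F(3) = 4
Step 2: Merge (E+F)(4) + I(6) = 10
Step 3: Merge ((E+F)+I)(10) + B(28) = 38
Read each symbol's code off the tree from the root (left child = 0, right child = 1).

Codes:
  E: 000 (length 3)
  I: 01 (length 2)
  F: 001 (length 3)
  B: 1 (length 1)
Average code length: 52/38 = 1.3684 bits/symbol


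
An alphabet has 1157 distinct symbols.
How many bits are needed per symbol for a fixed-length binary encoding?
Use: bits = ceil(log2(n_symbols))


log2(1157) = 10.1762
Bracket: 2^10 = 1024 < 1157 <= 2^11 = 2048
So ceil(log2(1157)) = 11

bits = ceil(log2(1157)) = ceil(10.1762) = 11 bits


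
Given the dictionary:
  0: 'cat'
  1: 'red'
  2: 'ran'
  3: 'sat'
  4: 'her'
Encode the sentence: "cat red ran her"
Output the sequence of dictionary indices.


Look up each word in the dictionary:
  'cat' -> 0
  'red' -> 1
  'ran' -> 2
  'her' -> 4

Encoded: [0, 1, 2, 4]


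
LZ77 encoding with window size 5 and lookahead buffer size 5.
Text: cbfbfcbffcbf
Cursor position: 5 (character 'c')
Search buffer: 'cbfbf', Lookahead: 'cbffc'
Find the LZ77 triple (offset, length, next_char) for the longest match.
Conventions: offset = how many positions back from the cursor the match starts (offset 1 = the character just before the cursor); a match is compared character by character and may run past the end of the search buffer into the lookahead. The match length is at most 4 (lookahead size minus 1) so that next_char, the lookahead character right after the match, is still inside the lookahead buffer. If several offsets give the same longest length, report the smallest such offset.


Try each offset into the search buffer:
  offset=1 (pos 4, char 'f'): match length 0
  offset=2 (pos 3, char 'b'): match length 0
  offset=3 (pos 2, char 'f'): match length 0
  offset=4 (pos 1, char 'b'): match length 0
  offset=5 (pos 0, char 'c'): match length 3
Longest match has length 3 at offset 5.
next_char = character at position 5 + 3 = 8 -> 'f'

Best match: offset=5, length=3 (matching 'cbf' starting at position 0)
LZ77 triple: (5, 3, 'f')


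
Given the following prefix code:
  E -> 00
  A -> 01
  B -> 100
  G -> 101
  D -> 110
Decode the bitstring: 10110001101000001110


Decoding step by step:
Bits 101 -> G
Bits 100 -> B
Bits 01 -> A
Bits 101 -> G
Bits 00 -> E
Bits 00 -> E
Bits 01 -> A
Bits 110 -> D


Decoded message: GBAGEEAD


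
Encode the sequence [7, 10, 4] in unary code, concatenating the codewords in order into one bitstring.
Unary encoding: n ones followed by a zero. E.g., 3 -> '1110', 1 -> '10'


Encode each number as n ones followed by a terminating 0:
  7 -> 11111110 (8 bits)
  10 -> 11111111110 (11 bits)
  4 -> 11110 (5 bits)
Total length = 8 + 11 + 5 = 24 bits.

Unary([7, 10, 4]) = 111111101111111111011110 (24 bits)


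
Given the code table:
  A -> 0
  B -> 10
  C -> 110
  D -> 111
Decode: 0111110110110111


Decoding:
0 -> A
111 -> D
110 -> C
110 -> C
110 -> C
111 -> D


Result: ADCCCD


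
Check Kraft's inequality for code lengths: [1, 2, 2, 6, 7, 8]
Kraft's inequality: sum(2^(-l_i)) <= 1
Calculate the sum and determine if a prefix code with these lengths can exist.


Sum = 2^(-1) + 2^(-2) + 2^(-2) + 2^(-6) + 2^(-7) + 2^(-8)
    = 0.5 + 0.25 + 0.25 + 0.015625 + 0.0078125 + 0.00390625
    = 263/256 = 1.02734375
Since 1.02734375 > 1, Kraft's inequality is NOT satisfied.
A prefix code with these lengths CANNOT exist.

Kraft sum = 1.02734375. Not satisfied.


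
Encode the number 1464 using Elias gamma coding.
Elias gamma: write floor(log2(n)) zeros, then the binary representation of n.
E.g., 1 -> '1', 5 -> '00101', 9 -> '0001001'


num_bits = floor(log2(1464)) + 1 = 11
leading_zeros = num_bits - 1 = 10
binary(1464) = 10110111000

Elias gamma(1464) = '0000000000' + '10110111000' = 000000000010110111000 (21 bits)


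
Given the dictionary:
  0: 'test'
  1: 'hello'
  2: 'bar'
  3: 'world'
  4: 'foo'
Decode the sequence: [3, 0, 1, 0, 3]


Look up each index in the dictionary:
  3 -> 'world'
  0 -> 'test'
  1 -> 'hello'
  0 -> 'test'
  3 -> 'world'

Decoded: "world test hello test world"


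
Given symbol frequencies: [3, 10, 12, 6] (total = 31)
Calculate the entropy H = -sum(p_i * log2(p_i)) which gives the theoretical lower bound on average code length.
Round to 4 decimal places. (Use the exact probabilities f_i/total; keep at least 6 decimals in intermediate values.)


Per-symbol terms -p_i * log2(p_i) with p_i = f_i/31:
  p = 3/31 = 0.096774: log2(p) = -3.369234, -p*log2(p) = 0.326055
  p = 10/31 = 0.322581: log2(p) = -1.632268, -p*log2(p) = 0.526538
  p = 12/31 = 0.387097: log2(p) = -1.369234, -p*log2(p) = 0.530026
  p = 6/31 = 0.193548: log2(p) = -2.369234, -p*log2(p) = 0.458561
H = 0.326055 + 0.526538 + 0.530026 + 0.458561 = 1.841180

H = 1.8412 bits/symbol


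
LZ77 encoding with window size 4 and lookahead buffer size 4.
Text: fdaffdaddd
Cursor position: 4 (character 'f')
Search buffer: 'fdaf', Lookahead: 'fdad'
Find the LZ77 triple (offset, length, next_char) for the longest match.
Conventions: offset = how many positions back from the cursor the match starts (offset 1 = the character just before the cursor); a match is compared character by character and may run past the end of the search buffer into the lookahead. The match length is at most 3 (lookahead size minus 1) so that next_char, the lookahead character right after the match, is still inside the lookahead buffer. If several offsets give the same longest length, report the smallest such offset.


Try each offset into the search buffer:
  offset=1 (pos 3, char 'f'): match length 1
  offset=2 (pos 2, char 'a'): match length 0
  offset=3 (pos 1, char 'd'): match length 0
  offset=4 (pos 0, char 'f'): match length 3
Longest match has length 3 at offset 4.
next_char = character at position 4 + 3 = 7 -> 'd'

Best match: offset=4, length=3 (matching 'fda' starting at position 0)
LZ77 triple: (4, 3, 'd')


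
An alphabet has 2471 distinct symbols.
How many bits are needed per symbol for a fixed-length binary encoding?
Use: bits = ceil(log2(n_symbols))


log2(2471) = 11.2709
Bracket: 2^11 = 2048 < 2471 <= 2^12 = 4096
So ceil(log2(2471)) = 12

bits = ceil(log2(2471)) = ceil(11.2709) = 12 bits


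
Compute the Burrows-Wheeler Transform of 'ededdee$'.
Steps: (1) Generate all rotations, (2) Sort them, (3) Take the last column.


Rotations (sorted):
  0: $ededdee -> last char: e
  1: ddee$ede -> last char: e
  2: deddee$e -> last char: e
  3: dee$eded -> last char: d
  4: e$ededde -> last char: e
  5: eddee$ed -> last char: d
  6: ededdee$ -> last char: $
  7: ee$ededd -> last char: d


BWT = eeeded$d


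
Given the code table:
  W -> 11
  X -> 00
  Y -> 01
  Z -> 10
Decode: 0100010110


Decoding:
01 -> Y
00 -> X
01 -> Y
01 -> Y
10 -> Z


Result: YXYYZ


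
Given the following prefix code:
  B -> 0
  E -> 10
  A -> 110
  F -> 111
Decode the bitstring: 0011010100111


Decoding step by step:
Bits 0 -> B
Bits 0 -> B
Bits 110 -> A
Bits 10 -> E
Bits 10 -> E
Bits 0 -> B
Bits 111 -> F


Decoded message: BBAEEBF


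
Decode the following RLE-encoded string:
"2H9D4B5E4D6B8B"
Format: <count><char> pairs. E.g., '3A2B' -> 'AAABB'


Expanding each <count><char> pair:
  2H -> 'HH'
  9D -> 'DDDDDDDDD'
  4B -> 'BBBB'
  5E -> 'EEEEE'
  4D -> 'DDDD'
  6B -> 'BBBBBB'
  8B -> 'BBBBBBBB'

Decoded = HHDDDDDDDDDBBBBEEEEEDDDDBBBBBBBBBBBBBB


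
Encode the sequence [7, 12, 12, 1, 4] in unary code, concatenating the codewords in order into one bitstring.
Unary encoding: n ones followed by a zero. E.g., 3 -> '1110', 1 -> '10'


Encode each number as n ones followed by a terminating 0:
  7 -> 11111110 (8 bits)
  12 -> 1111111111110 (13 bits)
  12 -> 1111111111110 (13 bits)
  1 -> 10 (2 bits)
  4 -> 11110 (5 bits)
Total length = 8 + 13 + 13 + 2 + 5 = 41 bits.

Unary([7, 12, 12, 1, 4]) = 11111110111111111111011111111111101011110 (41 bits)


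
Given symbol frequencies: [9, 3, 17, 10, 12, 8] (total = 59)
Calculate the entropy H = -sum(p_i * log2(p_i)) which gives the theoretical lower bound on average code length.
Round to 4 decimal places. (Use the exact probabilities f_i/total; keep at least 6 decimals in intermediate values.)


Per-symbol terms -p_i * log2(p_i) with p_i = f_i/59:
  p = 9/59 = 0.152542: log2(p) = -2.712718, -p*log2(p) = 0.413804
  p = 3/59 = 0.050847: log2(p) = -4.297681, -p*log2(p) = 0.218526
  p = 17/59 = 0.288136: log2(p) = -1.795180, -p*log2(p) = 0.517255
  p = 10/59 = 0.169492: log2(p) = -2.560715, -p*log2(p) = 0.434019
  p = 12/59 = 0.203390: log2(p) = -2.297681, -p*log2(p) = 0.467325
  p = 8/59 = 0.135593: log2(p) = -2.882643, -p*log2(p) = 0.390867
H = 0.413804 + 0.218526 + 0.517255 + 0.434019 + 0.467325 + 0.390867 = 2.441796

H = 2.4418 bits/symbol


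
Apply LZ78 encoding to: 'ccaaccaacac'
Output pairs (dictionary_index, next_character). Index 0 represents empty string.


LZ78 encoding steps:
Dictionary: {0: ''}
Step 1: w='' (idx 0), next='c' -> output (0, 'c'), add 'c' as idx 1
Step 2: w='c' (idx 1), next='a' -> output (1, 'a'), add 'ca' as idx 2
Step 3: w='' (idx 0), next='a' -> output (0, 'a'), add 'a' as idx 3
Step 4: w='c' (idx 1), next='c' -> output (1, 'c'), add 'cc' as idx 4
Step 5: w='a' (idx 3), next='a' -> output (3, 'a'), add 'aa' as idx 5
Step 6: w='ca' (idx 2), next='c' -> output (2, 'c'), add 'cac' as idx 6


Encoded: [(0, 'c'), (1, 'a'), (0, 'a'), (1, 'c'), (3, 'a'), (2, 'c')]


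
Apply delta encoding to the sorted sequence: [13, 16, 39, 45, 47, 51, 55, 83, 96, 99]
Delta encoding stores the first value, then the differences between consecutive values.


First value: 13
Deltas:
  16 - 13 = 3
  39 - 16 = 23
  45 - 39 = 6
  47 - 45 = 2
  51 - 47 = 4
  55 - 51 = 4
  83 - 55 = 28
  96 - 83 = 13
  99 - 96 = 3


Delta encoded: [13, 3, 23, 6, 2, 4, 4, 28, 13, 3]


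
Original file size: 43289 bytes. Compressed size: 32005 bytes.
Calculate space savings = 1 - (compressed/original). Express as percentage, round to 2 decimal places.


ratio = compressed/original = 32005/43289 = 0.739333
savings = 1 - ratio = 1 - 0.739333 = 0.260667
as a percentage: 0.260667 * 100 = 26.07%

Space savings = 1 - 32005/43289 = 26.07%


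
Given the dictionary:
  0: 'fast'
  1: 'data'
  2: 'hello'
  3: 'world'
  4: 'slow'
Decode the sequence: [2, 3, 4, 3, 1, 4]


Look up each index in the dictionary:
  2 -> 'hello'
  3 -> 'world'
  4 -> 'slow'
  3 -> 'world'
  1 -> 'data'
  4 -> 'slow'

Decoded: "hello world slow world data slow"


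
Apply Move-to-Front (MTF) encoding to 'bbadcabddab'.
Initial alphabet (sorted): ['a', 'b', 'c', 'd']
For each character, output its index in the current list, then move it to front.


MTF encoding:
'b': index 1 in ['a', 'b', 'c', 'd'] -> ['b', 'a', 'c', 'd']
'b': index 0 in ['b', 'a', 'c', 'd'] -> ['b', 'a', 'c', 'd']
'a': index 1 in ['b', 'a', 'c', 'd'] -> ['a', 'b', 'c', 'd']
'd': index 3 in ['a', 'b', 'c', 'd'] -> ['d', 'a', 'b', 'c']
'c': index 3 in ['d', 'a', 'b', 'c'] -> ['c', 'd', 'a', 'b']
'a': index 2 in ['c', 'd', 'a', 'b'] -> ['a', 'c', 'd', 'b']
'b': index 3 in ['a', 'c', 'd', 'b'] -> ['b', 'a', 'c', 'd']
'd': index 3 in ['b', 'a', 'c', 'd'] -> ['d', 'b', 'a', 'c']
'd': index 0 in ['d', 'b', 'a', 'c'] -> ['d', 'b', 'a', 'c']
'a': index 2 in ['d', 'b', 'a', 'c'] -> ['a', 'd', 'b', 'c']
'b': index 2 in ['a', 'd', 'b', 'c'] -> ['b', 'a', 'd', 'c']


Output: [1, 0, 1, 3, 3, 2, 3, 3, 0, 2, 2]


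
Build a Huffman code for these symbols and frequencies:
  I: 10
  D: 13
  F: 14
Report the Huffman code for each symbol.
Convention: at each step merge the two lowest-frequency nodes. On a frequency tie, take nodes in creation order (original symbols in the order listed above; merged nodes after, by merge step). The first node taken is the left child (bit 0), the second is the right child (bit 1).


Huffman tree construction:
Step 1: Merge I(10) + D(13) = 23
Step 2: Merge F(14) + (I+D)(23) = 37
Read each symbol's code off the tree from the root (left child = 0, right child = 1).

Codes:
  I: 10 (length 2)
  D: 11 (length 2)
  F: 0 (length 1)
Average code length: 60/37 = 1.6216 bits/symbol


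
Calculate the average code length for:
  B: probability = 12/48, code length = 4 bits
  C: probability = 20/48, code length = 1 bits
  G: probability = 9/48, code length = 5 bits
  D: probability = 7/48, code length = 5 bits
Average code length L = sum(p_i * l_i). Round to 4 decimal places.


Weighted contributions p_i * l_i:
  B: (12/48) * 4 = 48/48
  C: (20/48) * 1 = 20/48
  G: (9/48) * 5 = 45/48
  D: (7/48) * 5 = 35/48
Sum = (48 + 20 + 45 + 35)/48 = 148/48

L = 148/48 = 3.0833 bits/symbol


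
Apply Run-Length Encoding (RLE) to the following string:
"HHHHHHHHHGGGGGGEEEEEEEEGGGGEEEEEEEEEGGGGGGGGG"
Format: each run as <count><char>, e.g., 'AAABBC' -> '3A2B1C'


Scanning runs left to right:
  i=0: run of 'H' x 9 -> '9H'
  i=9: run of 'G' x 6 -> '6G'
  i=15: run of 'E' x 8 -> '8E'
  i=23: run of 'G' x 4 -> '4G'
  i=27: run of 'E' x 9 -> '9E'
  i=36: run of 'G' x 9 -> '9G'

RLE = 9H6G8E4G9E9G


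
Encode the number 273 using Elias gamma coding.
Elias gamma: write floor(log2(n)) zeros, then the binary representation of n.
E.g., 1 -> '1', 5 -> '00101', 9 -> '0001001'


num_bits = floor(log2(273)) + 1 = 9
leading_zeros = num_bits - 1 = 8
binary(273) = 100010001

Elias gamma(273) = '00000000' + '100010001' = 00000000100010001 (17 bits)


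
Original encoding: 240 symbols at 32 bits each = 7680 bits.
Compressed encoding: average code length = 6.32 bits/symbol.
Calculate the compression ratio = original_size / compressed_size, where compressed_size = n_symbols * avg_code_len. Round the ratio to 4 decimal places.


original_size = n_symbols * orig_bits = 240 * 32 = 7680 bits
compressed_size = n_symbols * avg_code_len = 240 * 6.32 = 1516.8 bits
ratio = original_size / compressed_size = 7680 / 1516.8 = 5.0633

Compression ratio = 5.0633


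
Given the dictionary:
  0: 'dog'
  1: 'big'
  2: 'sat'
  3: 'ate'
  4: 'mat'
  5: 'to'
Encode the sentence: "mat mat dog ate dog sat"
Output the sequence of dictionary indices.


Look up each word in the dictionary:
  'mat' -> 4
  'mat' -> 4
  'dog' -> 0
  'ate' -> 3
  'dog' -> 0
  'sat' -> 2

Encoded: [4, 4, 0, 3, 0, 2]


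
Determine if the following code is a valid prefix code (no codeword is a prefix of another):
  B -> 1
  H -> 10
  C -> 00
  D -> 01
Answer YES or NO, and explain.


Checking each pair (does one codeword prefix another?):
  B='1' vs H='10': prefix -- VIOLATION

NO -- this is NOT a valid prefix code. B (1) is a prefix of H (10).


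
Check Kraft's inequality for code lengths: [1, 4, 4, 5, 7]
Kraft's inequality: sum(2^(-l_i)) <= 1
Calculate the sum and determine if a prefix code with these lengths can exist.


Sum = 2^(-1) + 2^(-4) + 2^(-4) + 2^(-5) + 2^(-7)
    = 0.5 + 0.0625 + 0.0625 + 0.03125 + 0.0078125
    = 85/128 = 0.6640625
Since 0.6640625 <= 1, Kraft's inequality IS satisfied.
A prefix code with these lengths CAN exist.

Kraft sum = 0.6640625. Satisfied.


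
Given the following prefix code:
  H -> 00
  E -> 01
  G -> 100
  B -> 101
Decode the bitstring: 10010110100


Decoding step by step:
Bits 100 -> G
Bits 101 -> B
Bits 101 -> B
Bits 00 -> H


Decoded message: GBBH


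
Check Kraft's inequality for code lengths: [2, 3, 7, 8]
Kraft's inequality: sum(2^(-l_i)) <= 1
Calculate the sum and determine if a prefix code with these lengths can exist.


Sum = 2^(-2) + 2^(-3) + 2^(-7) + 2^(-8)
    = 0.25 + 0.125 + 0.0078125 + 0.00390625
    = 99/256 = 0.38671875
Since 0.38671875 <= 1, Kraft's inequality IS satisfied.
A prefix code with these lengths CAN exist.

Kraft sum = 0.38671875. Satisfied.


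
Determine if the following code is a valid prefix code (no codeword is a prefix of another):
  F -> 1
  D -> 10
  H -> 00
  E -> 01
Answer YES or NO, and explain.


Checking each pair (does one codeword prefix another?):
  F='1' vs D='10': prefix -- VIOLATION

NO -- this is NOT a valid prefix code. F (1) is a prefix of D (10).


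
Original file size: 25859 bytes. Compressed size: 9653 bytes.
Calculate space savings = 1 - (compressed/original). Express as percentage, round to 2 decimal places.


ratio = compressed/original = 9653/25859 = 0.373294
savings = 1 - ratio = 1 - 0.373294 = 0.626706
as a percentage: 0.626706 * 100 = 62.67%

Space savings = 1 - 9653/25859 = 62.67%


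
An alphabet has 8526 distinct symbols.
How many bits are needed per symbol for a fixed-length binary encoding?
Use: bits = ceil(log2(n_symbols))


log2(8526) = 13.0577
Bracket: 2^13 = 8192 < 8526 <= 2^14 = 16384
So ceil(log2(8526)) = 14

bits = ceil(log2(8526)) = ceil(13.0577) = 14 bits


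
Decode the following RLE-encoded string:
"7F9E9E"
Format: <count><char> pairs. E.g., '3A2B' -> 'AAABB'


Expanding each <count><char> pair:
  7F -> 'FFFFFFF'
  9E -> 'EEEEEEEEE'
  9E -> 'EEEEEEEEE'

Decoded = FFFFFFFEEEEEEEEEEEEEEEEEE


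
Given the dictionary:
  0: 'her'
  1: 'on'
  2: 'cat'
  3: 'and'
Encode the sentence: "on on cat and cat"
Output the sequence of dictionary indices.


Look up each word in the dictionary:
  'on' -> 1
  'on' -> 1
  'cat' -> 2
  'and' -> 3
  'cat' -> 2

Encoded: [1, 1, 2, 3, 2]


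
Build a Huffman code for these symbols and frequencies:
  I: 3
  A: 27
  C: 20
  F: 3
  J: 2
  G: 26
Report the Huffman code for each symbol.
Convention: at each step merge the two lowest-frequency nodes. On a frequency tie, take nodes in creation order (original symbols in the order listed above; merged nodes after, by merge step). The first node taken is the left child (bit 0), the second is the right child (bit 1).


Huffman tree construction:
Step 1: Merge J(2) + I(3) = 5
Step 2: Merge F(3) + (J+I)(5) = 8
Step 3: Merge (F+(J+I))(8) + C(20) = 28
Step 4: Merge G(26) + A(27) = 53
Step 5: Merge ((F+(J+I))+C)(28) + (G+A)(53) = 81
Read each symbol's code off the tree from the root (left child = 0, right child = 1).

Codes:
  I: 0011 (length 4)
  A: 11 (length 2)
  C: 01 (length 2)
  F: 000 (length 3)
  J: 0010 (length 4)
  G: 10 (length 2)
Average code length: 175/81 = 2.1605 bits/symbol


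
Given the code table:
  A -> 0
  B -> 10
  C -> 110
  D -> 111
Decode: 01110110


Decoding:
0 -> A
111 -> D
0 -> A
110 -> C


Result: ADAC


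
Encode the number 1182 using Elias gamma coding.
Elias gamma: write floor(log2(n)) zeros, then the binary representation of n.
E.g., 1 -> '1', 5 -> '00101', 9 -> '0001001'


num_bits = floor(log2(1182)) + 1 = 11
leading_zeros = num_bits - 1 = 10
binary(1182) = 10010011110

Elias gamma(1182) = '0000000000' + '10010011110' = 000000000010010011110 (21 bits)


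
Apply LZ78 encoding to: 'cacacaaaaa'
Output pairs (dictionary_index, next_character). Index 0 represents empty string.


LZ78 encoding steps:
Dictionary: {0: ''}
Step 1: w='' (idx 0), next='c' -> output (0, 'c'), add 'c' as idx 1
Step 2: w='' (idx 0), next='a' -> output (0, 'a'), add 'a' as idx 2
Step 3: w='c' (idx 1), next='a' -> output (1, 'a'), add 'ca' as idx 3
Step 4: w='ca' (idx 3), next='a' -> output (3, 'a'), add 'caa' as idx 4
Step 5: w='a' (idx 2), next='a' -> output (2, 'a'), add 'aa' as idx 5
Step 6: w='a' (idx 2), end of input -> output (2, '')


Encoded: [(0, 'c'), (0, 'a'), (1, 'a'), (3, 'a'), (2, 'a'), (2, '')]
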